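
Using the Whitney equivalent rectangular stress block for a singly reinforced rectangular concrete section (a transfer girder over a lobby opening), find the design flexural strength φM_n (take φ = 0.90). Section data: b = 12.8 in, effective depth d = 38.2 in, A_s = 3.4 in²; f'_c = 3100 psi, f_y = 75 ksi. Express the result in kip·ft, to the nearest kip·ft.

φM_n ≈ 658 kip·ft

T = A_s f_y = 3.4 × 75 = 255 kips.
a = T/(0.85 f'_c b) = 255/(0.85 × 3.1 × 12.8) = 7.560 in.
M_n = T(d − a/2) = 255 × (38.2 − 3.78) = 8777.1 kip·in = 8777.1/12 = 731.43 kip·ft.
φM_n = 0.90 × 731.43 = 658.29 kip·ft.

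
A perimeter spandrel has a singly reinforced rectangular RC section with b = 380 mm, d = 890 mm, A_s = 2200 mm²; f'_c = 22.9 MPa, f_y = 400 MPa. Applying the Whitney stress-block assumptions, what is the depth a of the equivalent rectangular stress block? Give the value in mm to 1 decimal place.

a ≈ 119.0 mm

T = A_s f_y = 2200 × 400 = 880000 N = 880 kN.
Setting C = 0.85 f'_c a b equal to T: a = 880000/(0.85 × 22.9 × 380) = 119.0 mm.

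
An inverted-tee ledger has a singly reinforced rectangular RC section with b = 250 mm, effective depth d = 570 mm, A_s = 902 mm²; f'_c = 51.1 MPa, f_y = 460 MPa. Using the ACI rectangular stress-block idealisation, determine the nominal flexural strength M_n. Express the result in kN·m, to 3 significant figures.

T = A_s f_y = 902 × 460 = 414920 N = 414.92 kN.
From C = T: a = T/(0.85 f'_c b) = 414920/(0.85 × 51.1 × 250) = 38.21 mm.
M_n = T(d − a/2) = 414.92 kN × (570 − 19.105) mm = 228.58 kN·m.

M_n ≈ 229 kN·m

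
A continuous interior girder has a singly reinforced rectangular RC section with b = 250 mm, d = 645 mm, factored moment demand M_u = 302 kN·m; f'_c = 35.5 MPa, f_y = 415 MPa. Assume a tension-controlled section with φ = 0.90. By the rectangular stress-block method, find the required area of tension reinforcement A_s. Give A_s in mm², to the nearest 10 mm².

A_s ≈ 1330 mm²

M_n = M_u/φ = 302/0.90 = 335.556 kN·m.
With M_n = 0.85 f'_c a b (d − a/2), solve the quadratic for a:
a = d − √(d² − 2M_n/(0.85 f'_c b)) = 645 − √(645² − 2 × 335.556×10⁶/(0.85 × 35.5 × 250)) = 73.11 mm.
A_s = 0.85 f'_c a b / f_y = 0.85 × 35.5 × 73.11 × 250 / 415 = 1329.0 mm².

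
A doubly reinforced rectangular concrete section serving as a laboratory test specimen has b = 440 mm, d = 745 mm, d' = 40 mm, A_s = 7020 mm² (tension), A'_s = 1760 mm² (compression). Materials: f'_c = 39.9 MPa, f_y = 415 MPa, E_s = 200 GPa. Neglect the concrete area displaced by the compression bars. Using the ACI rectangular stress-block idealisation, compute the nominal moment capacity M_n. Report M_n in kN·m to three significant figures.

Assume both tension and compression steel yield.
Net tension couple steel: A_s − A'_s = 5260 mm².
a = (A_s − A'_s) f_y / (0.85 f'_c b) = 2182900/(0.85 × 39.9 × 440) = 146.28 mm.
c = a/β₁ = 146.28/0.765 = 191.22 mm; ε'_s = 0.003(c − d')/c = 0.0024 ≥ f_y/E_s = 0.0021, so compression steel does yield.
M_n = (A_s − A'_s) f_y (d − a/2) + A'_s f_y (d − d') = [2182900 × (745 − 73.14) + 730400 × (745 − 40)] × 10⁻⁶ = 1466.60 + 514.93 = 1981.53 kN·m.

M_n ≈ 1980 kN·m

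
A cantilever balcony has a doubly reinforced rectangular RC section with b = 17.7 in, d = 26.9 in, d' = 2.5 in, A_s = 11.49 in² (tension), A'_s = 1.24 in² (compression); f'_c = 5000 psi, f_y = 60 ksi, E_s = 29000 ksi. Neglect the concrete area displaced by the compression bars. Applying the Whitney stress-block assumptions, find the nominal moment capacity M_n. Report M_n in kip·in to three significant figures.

Assume both steels yield.
a = (A_s − A'_s) f_y/(0.85 f'_c b) = (11.49 − 1.24) × 60/(0.85 × 5 × 17.7) = 8.175 in.
c = a/β₁ = 8.175/0.8 = 10.219 in; ε'_s = 0.003(c − d')/c = 0.0023 ≥ ε_y = 0.0021, so the compression steel yields.
M_n = (A_s − A'_s) f_y (d − a/2) + A'_s f_y (d − d') = 615 × (26.9 − 4.0875) + 74.4 × (26.9 − 2.5) = 14029.7 + 1815.4 = 15845.1 kip·in.

M_n ≈ 15800 kip·in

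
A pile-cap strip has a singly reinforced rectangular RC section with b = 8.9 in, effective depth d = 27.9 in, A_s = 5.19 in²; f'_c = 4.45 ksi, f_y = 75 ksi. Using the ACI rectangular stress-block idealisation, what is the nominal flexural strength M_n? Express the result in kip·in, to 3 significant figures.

M_n ≈ 8610 kip·in

T = A_s f_y = 5.19 × 75 = 389.25 kips.
a = T/(0.85 f'_c b) = 389.25/(0.85 × 4.45 × 8.9) = 11.563 in.
M_n = T(d − a/2) = 389.25 × (27.9 − 5.7815) = 8609.6 kip·in.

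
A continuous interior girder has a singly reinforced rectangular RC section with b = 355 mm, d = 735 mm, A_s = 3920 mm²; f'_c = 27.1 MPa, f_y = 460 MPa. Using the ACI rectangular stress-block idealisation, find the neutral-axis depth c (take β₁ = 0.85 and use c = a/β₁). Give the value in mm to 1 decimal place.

T = A_s f_y = 3920 × 460 = 1803200 N = 1803.2 kN.
Setting C = 0.85 f'_c a b equal to T: a = 1803200/(0.85 × 27.1 × 355) = 220.510 mm.
With β₁ = 0.85, c = a/β₁ = 220.510/0.85 = 259.4 mm.

c ≈ 259.4 mm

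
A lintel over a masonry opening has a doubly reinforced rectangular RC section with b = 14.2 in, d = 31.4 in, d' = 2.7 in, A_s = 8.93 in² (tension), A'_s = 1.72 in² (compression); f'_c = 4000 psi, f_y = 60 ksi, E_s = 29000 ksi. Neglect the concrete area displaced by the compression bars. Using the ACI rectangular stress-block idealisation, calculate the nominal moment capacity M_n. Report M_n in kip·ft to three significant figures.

Assume both steels yield.
a = (A_s − A'_s) f_y/(0.85 f'_c b) = (8.93 − 1.72) × 60/(0.85 × 4 × 14.2) = 8.960 in.
c = a/β₁ = 8.960/0.85 = 10.541 in; ε'_s = 0.003(c − d')/c = 0.0022 ≥ ε_y = 0.0021, so the compression steel yields.
M_n = (A_s − A'_s) f_y (d − a/2) + A'_s f_y (d − d') = 432.6 × (31.4 − 4.48) + 103.2 × (31.4 − 2.7) = 11645.6 + 2961.8 = 14607.4 kip·in = 14607.4/12 = 1217.28 kip·ft.

M_n ≈ 1220 kip·ft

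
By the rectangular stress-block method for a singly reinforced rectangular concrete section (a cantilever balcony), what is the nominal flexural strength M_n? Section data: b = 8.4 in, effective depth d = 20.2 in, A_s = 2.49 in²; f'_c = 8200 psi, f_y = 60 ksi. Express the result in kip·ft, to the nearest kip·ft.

T = A_s f_y = 2.49 × 60 = 149.4 kips.
a = T/(0.85 f'_c b) = 149.4/(0.85 × 8.2 × 8.4) = 2.552 in.
M_n = T(d − a/2) = 149.4 × (20.2 − 1.276) = 2827.2 kip·in = 2827.2/12 = 235.60 kip·ft.

M_n ≈ 236 kip·ft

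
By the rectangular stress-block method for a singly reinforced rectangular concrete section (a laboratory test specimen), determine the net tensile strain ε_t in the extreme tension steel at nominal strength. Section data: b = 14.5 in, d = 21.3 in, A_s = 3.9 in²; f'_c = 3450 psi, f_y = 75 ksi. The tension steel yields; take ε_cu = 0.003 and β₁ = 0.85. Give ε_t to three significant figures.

ε_t ≈ 0.00490

a = A_s f_y/(0.85 f'_c b) = 6.879 in.
β₁ = 0.85, so c = a/β₁ = 6.879/0.85 = 8.093 in.
From the linear strain diagram with ε_cu = 0.003: ε_t = 0.003 (d − c)/c = 0.003 × (21.3 − 8.093)/8.093 = 0.00490.
ε_t is between 0.004 and 0.005 — transition zone.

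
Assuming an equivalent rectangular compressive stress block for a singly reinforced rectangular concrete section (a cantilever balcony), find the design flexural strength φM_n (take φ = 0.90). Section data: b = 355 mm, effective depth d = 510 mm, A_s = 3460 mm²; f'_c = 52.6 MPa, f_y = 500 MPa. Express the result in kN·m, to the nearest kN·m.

T = A_s f_y = 3460 × 500 = 1730000 N = 1730 kN.
From C = T: a = T/(0.85 f'_c b) = 1730000/(0.85 × 52.6 × 355) = 109.00 mm.
M_n = T(d − a/2) = 1730 kN × (510 − 54.5) mm = 788.02 kN·m.
φM_n = 0.90 × 788.02 = 709.22 kN·m.

φM_n ≈ 709 kN·m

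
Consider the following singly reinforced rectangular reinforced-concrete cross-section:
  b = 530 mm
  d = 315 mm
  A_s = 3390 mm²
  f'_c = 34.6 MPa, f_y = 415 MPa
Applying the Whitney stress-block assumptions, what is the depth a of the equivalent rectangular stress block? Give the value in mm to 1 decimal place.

T = A_s f_y = 3390 × 415 = 1406850 N = 1406.85 kN.
Setting C = 0.85 f'_c a b equal to T: a = 1406850/(0.85 × 34.6 × 530) = 90.3 mm.

a ≈ 90.3 mm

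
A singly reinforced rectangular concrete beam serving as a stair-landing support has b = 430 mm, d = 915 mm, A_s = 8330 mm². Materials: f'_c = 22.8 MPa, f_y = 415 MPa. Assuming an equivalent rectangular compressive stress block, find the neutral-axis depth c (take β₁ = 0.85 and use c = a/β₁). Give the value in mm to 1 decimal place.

c ≈ 488.0 mm

T = A_s f_y = 8330 × 415 = 3456950 N = 3456.95 kN.
Setting C = 0.85 f'_c a b equal to T: a = 3456950/(0.85 × 22.8 × 430) = 414.831 mm.
With β₁ = 0.85, c = a/β₁ = 414.831/0.85 = 488.0 mm.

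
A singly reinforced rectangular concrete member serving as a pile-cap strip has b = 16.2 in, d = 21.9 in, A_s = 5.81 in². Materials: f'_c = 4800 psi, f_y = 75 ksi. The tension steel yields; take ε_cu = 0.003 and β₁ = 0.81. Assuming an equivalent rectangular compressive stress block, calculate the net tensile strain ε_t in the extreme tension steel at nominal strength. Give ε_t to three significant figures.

a = A_s f_y/(0.85 f'_c b) = 6.593 in.
β₁ = 0.81, so c = a/β₁ = 6.593/0.81 = 8.140 in.
From the linear strain diagram with ε_cu = 0.003: ε_t = 0.003 (d − c)/c = 0.003 × (21.9 − 8.140)/8.140 = 0.00507.
Since ε_t ≥ 0.005, the section is tension-controlled.

ε_t ≈ 0.00507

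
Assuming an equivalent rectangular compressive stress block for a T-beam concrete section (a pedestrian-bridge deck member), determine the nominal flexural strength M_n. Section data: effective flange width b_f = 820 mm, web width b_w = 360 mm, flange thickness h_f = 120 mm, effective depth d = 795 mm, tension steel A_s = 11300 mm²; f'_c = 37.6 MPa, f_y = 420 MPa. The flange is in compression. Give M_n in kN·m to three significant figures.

M_n ≈ 3280 kN·m

Tension: T = A_s f_y = 11300 × 420 = 4746000 N.
Try a within the flange: a = T/(0.85 f'_c b_f) = 4746000/(0.85 × 37.6 × 820) = 181.10 mm.
a = 181.10 > h_f = 120 mm: the block extends into the web. Split into flange-overhang and web parts.
C_f = 0.85 f'_c (b_f − b_w) h_f = 0.85 × 37.6 × (820 − 360) × 120 = 1764192 N.
Remaining web compression depth: a_w = (T − C_f)/(0.85 f'_c b_w) = (4746000 − 1764192)/(0.85 × 37.6 × 360) = 259.16 mm.
M_n = C_f(d − h_f/2) + (T − C_f)(d − a_w/2) = 1764192 × (795 − 60) + 2981808 × (795 − 129.58) = 1296.68 + 1984.15 = 3280.83 × 10⁶ N·mm.
M_n = 3280.83 kN·m.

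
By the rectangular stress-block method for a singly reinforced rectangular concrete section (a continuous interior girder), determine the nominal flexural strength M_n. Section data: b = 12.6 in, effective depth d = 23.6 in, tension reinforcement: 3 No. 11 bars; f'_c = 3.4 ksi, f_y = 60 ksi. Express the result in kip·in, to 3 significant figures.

A_s = 3 × 1.56 = 4.68 in².
T = A_s f_y = 4.68 × 60 = 280.8 kips.
a = T/(0.85 f'_c b) = 280.8/(0.85 × 3.4 × 12.6) = 7.711 in.
M_n = T(d − a/2) = 280.8 × (23.6 − 3.8555) = 5544.3 kip·in.

M_n ≈ 5540 kip·in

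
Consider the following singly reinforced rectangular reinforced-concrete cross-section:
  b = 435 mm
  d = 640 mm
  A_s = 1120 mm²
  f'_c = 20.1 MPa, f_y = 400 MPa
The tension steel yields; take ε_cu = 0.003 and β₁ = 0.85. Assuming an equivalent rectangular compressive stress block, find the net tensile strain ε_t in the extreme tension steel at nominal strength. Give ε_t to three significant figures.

a = A_s f_y/(0.85 f'_c b) = 60.28 mm.
β₁ = 0.85, so c = a/β₁ = 60.28/0.85 = 70.92 mm.
From the linear strain diagram with ε_cu = 0.003: ε_t = 0.003 (d − c)/c = 0.003 × (640 − 70.92)/70.92 = 0.0241.
Since ε_t ≥ 0.005, the section is tension-controlled.

ε_t ≈ 0.0241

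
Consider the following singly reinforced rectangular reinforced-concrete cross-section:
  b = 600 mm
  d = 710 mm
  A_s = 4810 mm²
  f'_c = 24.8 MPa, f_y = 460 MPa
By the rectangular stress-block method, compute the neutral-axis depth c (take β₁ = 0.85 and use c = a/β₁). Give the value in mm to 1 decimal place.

T = A_s f_y = 4810 × 460 = 2212600 N = 2212.6 kN.
Setting C = 0.85 f'_c a b equal to T: a = 2212600/(0.85 × 24.8 × 600) = 174.937 mm.
With β₁ = 0.85, c = a/β₁ = 174.937/0.85 = 205.8 mm.

c ≈ 205.8 mm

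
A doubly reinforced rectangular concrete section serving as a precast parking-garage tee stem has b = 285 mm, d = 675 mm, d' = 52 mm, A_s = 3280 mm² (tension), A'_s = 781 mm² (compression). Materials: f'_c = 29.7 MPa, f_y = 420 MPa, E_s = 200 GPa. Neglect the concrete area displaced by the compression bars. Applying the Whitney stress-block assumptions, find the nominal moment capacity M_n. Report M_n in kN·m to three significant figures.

Assume both tension and compression steel yield.
Net tension couple steel: A_s − A'_s = 2499 mm².
a = (A_s − A'_s) f_y / (0.85 f'_c b) = 1049580/(0.85 × 29.7 × 285) = 145.88 mm.
c = a/β₁ = 145.88/0.838 = 174.08 mm; ε'_s = 0.003(c − d')/c = 0.0021 ≥ f_y/E_s = 0.0021, so compression steel does yield.
M_n = (A_s − A'_s) f_y (d − a/2) + A'_s f_y (d − d') = [1049580 × (675 − 72.94) + 328020 × (675 − 52)] × 10⁻⁶ = 631.91 + 204.36 = 836.27 kN·m.

M_n ≈ 836 kN·m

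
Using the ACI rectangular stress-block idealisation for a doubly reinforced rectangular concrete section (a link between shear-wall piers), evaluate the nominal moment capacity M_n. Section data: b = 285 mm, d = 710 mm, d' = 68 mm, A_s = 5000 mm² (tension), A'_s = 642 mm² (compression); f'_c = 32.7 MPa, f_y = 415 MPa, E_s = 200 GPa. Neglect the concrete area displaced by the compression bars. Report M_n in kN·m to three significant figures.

M_n ≈ 1250 kN·m

Assume both tension and compression steel yield.
Net tension couple steel: A_s − A'_s = 4358 mm².
a = (A_s − A'_s) f_y / (0.85 f'_c b) = 1808570/(0.85 × 32.7 × 285) = 228.31 mm.
c = a/β₁ = 228.31/0.816 = 279.79 mm; ε'_s = 0.003(c − d')/c = 0.0023 ≥ f_y/E_s = 0.0021, so compression steel does yield.
M_n = (A_s − A'_s) f_y (d − a/2) + A'_s f_y (d − d') = [1808570 × (710 − 114.155) + 266430 × (710 − 68)] × 10⁻⁶ = 1077.63 + 171.05 = 1248.68 kN·m.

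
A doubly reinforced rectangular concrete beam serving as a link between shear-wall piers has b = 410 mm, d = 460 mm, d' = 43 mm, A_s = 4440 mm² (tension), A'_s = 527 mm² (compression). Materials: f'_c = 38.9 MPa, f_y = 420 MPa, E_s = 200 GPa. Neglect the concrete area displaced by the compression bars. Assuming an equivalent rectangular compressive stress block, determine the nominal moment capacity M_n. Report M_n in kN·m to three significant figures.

Assume both tension and compression steel yield.
Net tension couple steel: A_s − A'_s = 3913 mm².
a = (A_s − A'_s) f_y / (0.85 f'_c b) = 1643460/(0.85 × 38.9 × 410) = 121.23 mm.
c = a/β₁ = 121.23/0.772 = 157.03 mm; ε'_s = 0.003(c − d')/c = 0.0022 ≥ f_y/E_s = 0.0021, so compression steel does yield.
M_n = (A_s − A'_s) f_y (d − a/2) + A'_s f_y (d − d') = [1643460 × (460 − 60.615) + 221340 × (460 − 43)] × 10⁻⁶ = 656.37 + 92.30 = 748.67 kN·m.

M_n ≈ 749 kN·m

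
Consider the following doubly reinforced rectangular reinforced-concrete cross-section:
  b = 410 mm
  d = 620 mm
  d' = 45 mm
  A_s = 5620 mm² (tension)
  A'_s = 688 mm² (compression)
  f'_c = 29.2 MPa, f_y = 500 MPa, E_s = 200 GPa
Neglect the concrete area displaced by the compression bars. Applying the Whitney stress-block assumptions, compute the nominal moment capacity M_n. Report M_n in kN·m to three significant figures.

Assume both tension and compression steel yield.
Net tension couple steel: A_s − A'_s = 4932 mm².
a = (A_s − A'_s) f_y / (0.85 f'_c b) = 2466000/(0.85 × 29.2 × 410) = 242.33 mm.
c = a/β₁ = 242.33/0.841 = 288.15 mm; ε'_s = 0.003(c − d')/c = 0.0025 ≥ f_y/E_s = 0.0025, so compression steel does yield.
M_n = (A_s − A'_s) f_y (d − a/2) + A'_s f_y (d − d') = [2466000 × (620 − 121.165) + 344000 × (620 − 45)] × 10⁻⁶ = 1230.13 + 197.80 = 1427.93 kN·m.

M_n ≈ 1430 kN·m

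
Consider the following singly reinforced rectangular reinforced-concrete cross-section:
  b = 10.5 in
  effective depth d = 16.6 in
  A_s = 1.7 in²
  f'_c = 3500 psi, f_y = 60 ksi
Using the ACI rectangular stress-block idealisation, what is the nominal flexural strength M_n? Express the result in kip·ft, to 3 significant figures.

T = A_s f_y = 1.7 × 60 = 102 kips.
a = T/(0.85 f'_c b) = 102/(0.85 × 3.5 × 10.5) = 3.265 in.
M_n = T(d − a/2) = 102 × (16.6 − 1.6325) = 1526.7 kip·in = 1526.7/12 = 127.23 kip·ft.

M_n ≈ 127 kip·ft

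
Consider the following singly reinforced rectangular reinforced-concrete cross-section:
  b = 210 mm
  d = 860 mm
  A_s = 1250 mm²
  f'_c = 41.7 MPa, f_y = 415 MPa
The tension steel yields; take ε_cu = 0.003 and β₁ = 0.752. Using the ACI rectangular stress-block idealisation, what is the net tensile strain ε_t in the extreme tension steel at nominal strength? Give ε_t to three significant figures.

a = A_s f_y/(0.85 f'_c b) = 69.69 mm.
β₁ = 0.752, so c = a/β₁ = 69.69/0.752 = 92.67 mm.
From the linear strain diagram with ε_cu = 0.003: ε_t = 0.003 (d − c)/c = 0.003 × (860 − 92.67)/92.67 = 0.0248.
Since ε_t ≥ 0.005, the section is tension-controlled.

ε_t ≈ 0.0248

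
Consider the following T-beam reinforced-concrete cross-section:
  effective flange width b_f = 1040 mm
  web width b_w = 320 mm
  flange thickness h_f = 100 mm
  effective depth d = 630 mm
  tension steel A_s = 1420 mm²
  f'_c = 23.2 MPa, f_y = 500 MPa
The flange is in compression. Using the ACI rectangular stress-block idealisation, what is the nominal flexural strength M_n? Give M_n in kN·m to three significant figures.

M_n ≈ 435 kN·m

Tension: T = A_s f_y = 1420 × 500 = 710000 N.
Try a within the flange: a = T/(0.85 f'_c b_f) = 710000/(0.85 × 23.2 × 1040) = 34.62 mm.
Since a = 34.62 ≤ h_f = 100 mm, the stress block lies entirely in the flange; analyse as a rectangular beam of width b_f.
M_n = T(d − a/2) = 710000 × (630 − 17.31) = 435.01 × 10⁶ N·mm.
M_n = 435.01 kN·m.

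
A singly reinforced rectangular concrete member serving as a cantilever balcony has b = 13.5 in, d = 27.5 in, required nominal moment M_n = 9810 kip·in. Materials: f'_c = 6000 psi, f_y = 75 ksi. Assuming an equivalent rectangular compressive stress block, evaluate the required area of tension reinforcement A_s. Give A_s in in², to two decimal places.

A_s ≈ 5.32 in²

From M_n = 0.85 f'_c a b (d − a/2):
a = d − √(d² − 2M_n/(0.85 f'_c b)) = 27.5 − √(27.5² − 2 × 9810/(0.85 × 6 × 13.5)) = 5.791 in.
A_s = 0.85 f'_c a b / f_y = 0.85 × 6 × 5.791 × 13.5 / 75 = 5.316 in².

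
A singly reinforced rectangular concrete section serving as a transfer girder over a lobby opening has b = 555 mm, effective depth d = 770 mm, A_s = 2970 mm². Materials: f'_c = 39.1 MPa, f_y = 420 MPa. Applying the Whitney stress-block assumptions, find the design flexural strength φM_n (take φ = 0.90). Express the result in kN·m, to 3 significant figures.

T = A_s f_y = 2970 × 420 = 1247400 N = 1247.4 kN.
From C = T: a = T/(0.85 f'_c b) = 1247400/(0.85 × 39.1 × 555) = 67.63 mm.
M_n = T(d − a/2) = 1247.4 kN × (770 − 33.815) mm = 918.32 kN·m.
φM_n = 0.90 × 918.32 = 826.49 kN·m.

φM_n ≈ 826 kN·m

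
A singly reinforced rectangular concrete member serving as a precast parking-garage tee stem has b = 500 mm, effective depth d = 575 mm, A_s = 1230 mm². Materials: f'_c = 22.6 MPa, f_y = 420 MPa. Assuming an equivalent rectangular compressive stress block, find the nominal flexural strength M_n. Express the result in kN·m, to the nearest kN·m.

M_n ≈ 283 kN·m

T = A_s f_y = 1230 × 420 = 516600 N = 516.6 kN.
From C = T: a = T/(0.85 f'_c b) = 516600/(0.85 × 22.6 × 500) = 53.78 mm.
M_n = T(d − a/2) = 516.6 kN × (575 − 26.89) mm = 283.15 kN·m.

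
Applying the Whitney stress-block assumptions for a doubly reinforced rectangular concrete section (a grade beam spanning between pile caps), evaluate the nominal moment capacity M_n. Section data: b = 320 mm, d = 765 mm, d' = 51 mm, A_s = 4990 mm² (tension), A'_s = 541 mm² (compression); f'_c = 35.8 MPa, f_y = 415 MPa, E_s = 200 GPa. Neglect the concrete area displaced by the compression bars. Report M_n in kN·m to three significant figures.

M_n ≈ 1400 kN·m

Assume both tension and compression steel yield.
Net tension couple steel: A_s − A'_s = 4449 mm².
a = (A_s − A'_s) f_y / (0.85 f'_c b) = 1846335/(0.85 × 35.8 × 320) = 189.61 mm.
c = a/β₁ = 189.61/0.794 = 238.80 mm; ε'_s = 0.003(c − d')/c = 0.0024 ≥ f_y/E_s = 0.0021, so compression steel does yield.
M_n = (A_s − A'_s) f_y (d − a/2) + A'_s f_y (d − d') = [1846335 × (765 − 94.805) + 224515 × (765 − 51)] × 10⁻⁶ = 1237.40 + 160.30 = 1397.70 kN·m.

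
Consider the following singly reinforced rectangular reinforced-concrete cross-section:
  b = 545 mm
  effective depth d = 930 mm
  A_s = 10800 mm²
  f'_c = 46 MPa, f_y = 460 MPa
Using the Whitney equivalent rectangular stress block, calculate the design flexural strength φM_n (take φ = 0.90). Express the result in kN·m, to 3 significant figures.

T = A_s f_y = 10800 × 460 = 4968000 N = 4968 kN.
From C = T: a = T/(0.85 f'_c b) = 4968000/(0.85 × 46 × 545) = 233.14 mm.
M_n = T(d − a/2) = 4968 kN × (930 − 116.57) mm = 4041.12 kN·m.
φM_n = 0.90 × 4041.12 = 3637.01 kN·m.

φM_n ≈ 3640 kN·m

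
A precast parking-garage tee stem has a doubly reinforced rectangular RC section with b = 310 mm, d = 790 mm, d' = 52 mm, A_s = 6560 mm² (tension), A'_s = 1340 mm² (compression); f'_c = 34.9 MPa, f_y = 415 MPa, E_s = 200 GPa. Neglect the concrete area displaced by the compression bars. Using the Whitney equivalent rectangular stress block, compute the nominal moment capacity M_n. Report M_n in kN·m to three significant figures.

M_n ≈ 1870 kN·m

Assume both tension and compression steel yield.
Net tension couple steel: A_s − A'_s = 5220 mm².
a = (A_s − A'_s) f_y / (0.85 f'_c b) = 2166300/(0.85 × 34.9 × 310) = 235.57 mm.
c = a/β₁ = 235.57/0.801 = 294.09 mm; ε'_s = 0.003(c − d')/c = 0.0025 ≥ f_y/E_s = 0.0021, so compression steel does yield.
M_n = (A_s − A'_s) f_y (d − a/2) + A'_s f_y (d − d') = [2166300 × (790 − 117.785) + 556100 × (790 − 52)] × 10⁻⁶ = 1456.22 + 410.40 = 1866.62 kN·m.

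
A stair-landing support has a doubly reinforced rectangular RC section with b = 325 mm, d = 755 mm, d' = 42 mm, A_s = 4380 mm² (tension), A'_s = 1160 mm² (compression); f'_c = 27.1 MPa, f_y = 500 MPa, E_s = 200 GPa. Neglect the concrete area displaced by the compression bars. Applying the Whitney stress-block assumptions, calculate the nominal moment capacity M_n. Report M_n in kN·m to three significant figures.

Assume both tension and compression steel yield.
Net tension couple steel: A_s − A'_s = 3220 mm².
a = (A_s − A'_s) f_y / (0.85 f'_c b) = 1610000/(0.85 × 27.1 × 325) = 215.06 mm.
c = a/β₁ = 215.06/0.85 = 253.01 mm; ε'_s = 0.003(c − d')/c = 0.0025 ≥ f_y/E_s = 0.0025, so compression steel does yield.
M_n = (A_s − A'_s) f_y (d − a/2) + A'_s f_y (d − d') = [1610000 × (755 − 107.53) + 580000 × (755 − 42)] × 10⁻⁶ = 1042.43 + 413.54 = 1455.97 kN·m.

M_n ≈ 1460 kN·m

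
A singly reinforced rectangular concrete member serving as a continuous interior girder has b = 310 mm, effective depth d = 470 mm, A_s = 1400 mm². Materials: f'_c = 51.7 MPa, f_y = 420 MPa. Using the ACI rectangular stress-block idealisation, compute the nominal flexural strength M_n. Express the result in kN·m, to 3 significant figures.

M_n ≈ 264 kN·m

T = A_s f_y = 1400 × 420 = 588000 N = 588 kN.
From C = T: a = T/(0.85 f'_c b) = 588000/(0.85 × 51.7 × 310) = 43.16 mm.
M_n = T(d − a/2) = 588 kN × (470 − 21.58) mm = 263.67 kN·m.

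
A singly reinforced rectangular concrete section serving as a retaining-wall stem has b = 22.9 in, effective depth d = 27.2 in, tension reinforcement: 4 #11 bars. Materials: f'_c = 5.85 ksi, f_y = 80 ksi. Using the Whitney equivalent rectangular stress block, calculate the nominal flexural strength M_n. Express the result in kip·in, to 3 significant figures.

M_n ≈ 12500 kip·in

A_s = 4 × 1.56 = 6.24 in².
T = A_s f_y = 6.24 × 80 = 499.2 kips.
a = T/(0.85 f'_c b) = 499.2/(0.85 × 5.85 × 22.9) = 4.384 in.
M_n = T(d − a/2) = 499.2 × (27.2 − 2.192) = 12484.0 kip·in.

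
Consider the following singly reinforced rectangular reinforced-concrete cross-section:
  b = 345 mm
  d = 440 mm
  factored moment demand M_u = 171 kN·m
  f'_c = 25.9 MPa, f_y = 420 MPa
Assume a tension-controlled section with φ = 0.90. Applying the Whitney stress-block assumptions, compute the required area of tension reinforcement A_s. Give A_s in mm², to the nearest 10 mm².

A_s ≈ 1100 mm²

M_n = M_u/φ = 171/0.90 = 190 kN·m.
With M_n = 0.85 f'_c a b (d − a/2), solve the quadratic for a:
a = d − √(d² − 2M_n/(0.85 f'_c b)) = 440 − √(440² − 2 × 190×10⁶/(0.85 × 25.9 × 345)) = 61.10 mm.
A_s = 0.85 f'_c a b / f_y = 0.85 × 25.9 × 61.10 × 345 / 420 = 1104.9 mm².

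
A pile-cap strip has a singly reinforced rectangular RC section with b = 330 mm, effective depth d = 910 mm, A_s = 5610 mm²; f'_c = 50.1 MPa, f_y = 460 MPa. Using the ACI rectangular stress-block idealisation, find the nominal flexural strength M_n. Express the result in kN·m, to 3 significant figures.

M_n ≈ 2110 kN·m

T = A_s f_y = 5610 × 460 = 2580600 N = 2580.6 kN.
From C = T: a = T/(0.85 f'_c b) = 2580600/(0.85 × 50.1 × 330) = 183.63 mm.
M_n = T(d − a/2) = 2580.6 kN × (910 − 91.815) mm = 2111.41 kN·m.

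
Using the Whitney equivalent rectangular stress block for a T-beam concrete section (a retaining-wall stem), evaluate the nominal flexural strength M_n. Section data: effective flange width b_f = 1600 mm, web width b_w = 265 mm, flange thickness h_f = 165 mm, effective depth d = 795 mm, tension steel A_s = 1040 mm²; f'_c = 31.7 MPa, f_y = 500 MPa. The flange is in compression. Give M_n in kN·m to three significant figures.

M_n ≈ 410 kN·m

Tension: T = A_s f_y = 1040 × 500 = 520000 N.
Try a within the flange: a = T/(0.85 f'_c b_f) = 520000/(0.85 × 31.7 × 1600) = 12.06 mm.
Since a = 12.06 ≤ h_f = 165 mm, the stress block lies entirely in the flange; analyse as a rectangular beam of width b_f.
M_n = T(d − a/2) = 520000 × (795 − 6.03) = 410.26 × 10⁶ N·mm.
M_n = 410.26 kN·m.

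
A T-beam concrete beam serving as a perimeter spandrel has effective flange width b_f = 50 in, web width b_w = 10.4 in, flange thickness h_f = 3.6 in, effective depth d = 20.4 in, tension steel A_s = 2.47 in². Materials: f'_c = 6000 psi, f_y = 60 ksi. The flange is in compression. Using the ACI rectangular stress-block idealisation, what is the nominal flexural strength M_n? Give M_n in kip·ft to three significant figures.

M_n ≈ 248 kip·ft

Tension: T = A_s f_y = 2.47 × 60 = 148.2 kips.
Try a within the flange: a = T/(0.85 f'_c b_f) = 148.2/(0.85 × 6 × 50) = 0.581 in.
Since a = 0.581 ≤ h_f = 3.6 in, the stress block lies entirely in the flange; analyse as a rectangular beam of width b_f.
M_n = T(d − a/2) = 148.2 × (20.4 − 0.2905) = 2980.2 kip·in.
M_n = 2980.2/12 = 248.35 kip·ft.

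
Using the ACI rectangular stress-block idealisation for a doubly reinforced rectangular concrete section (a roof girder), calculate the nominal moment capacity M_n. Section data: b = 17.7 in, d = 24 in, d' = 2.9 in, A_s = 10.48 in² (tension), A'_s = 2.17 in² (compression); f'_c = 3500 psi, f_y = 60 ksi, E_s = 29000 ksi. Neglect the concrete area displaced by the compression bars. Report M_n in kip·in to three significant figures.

Assume both steels yield.
a = (A_s − A'_s) f_y/(0.85 f'_c b) = (10.48 − 2.17) × 60/(0.85 × 3.5 × 17.7) = 9.469 in.
c = a/β₁ = 9.469/0.85 = 11.140 in; ε'_s = 0.003(c − d')/c = 0.0022 ≥ ε_y = 0.0021, so the compression steel yields.
M_n = (A_s − A'_s) f_y (d − a/2) + A'_s f_y (d − d') = 498.6 × (24 − 4.7345) + 130.2 × (24 − 2.9) = 9605.8 + 2747.2 = 12353.0 kip·in.

M_n ≈ 12400 kip·in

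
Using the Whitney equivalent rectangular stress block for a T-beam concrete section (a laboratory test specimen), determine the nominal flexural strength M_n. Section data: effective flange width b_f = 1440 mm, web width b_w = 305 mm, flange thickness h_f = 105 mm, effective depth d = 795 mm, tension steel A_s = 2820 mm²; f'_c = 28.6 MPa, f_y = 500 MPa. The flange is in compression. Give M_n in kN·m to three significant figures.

M_n ≈ 1090 kN·m

Tension: T = A_s f_y = 2820 × 500 = 1410000 N.
Try a within the flange: a = T/(0.85 f'_c b_f) = 1410000/(0.85 × 28.6 × 1440) = 40.28 mm.
Since a = 40.28 ≤ h_f = 105 mm, the stress block lies entirely in the flange; analyse as a rectangular beam of width b_f.
M_n = T(d − a/2) = 1410000 × (795 − 20.14) = 1092.55 × 10⁶ N·mm.
M_n = 1092.55 kN·m.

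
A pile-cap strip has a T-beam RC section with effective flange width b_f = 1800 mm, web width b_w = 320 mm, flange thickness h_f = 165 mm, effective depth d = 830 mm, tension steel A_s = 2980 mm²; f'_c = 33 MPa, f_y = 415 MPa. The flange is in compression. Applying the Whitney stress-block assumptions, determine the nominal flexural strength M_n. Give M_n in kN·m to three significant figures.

M_n ≈ 1010 kN·m

Tension: T = A_s f_y = 2980 × 415 = 1236700 N.
Try a within the flange: a = T/(0.85 f'_c b_f) = 1236700/(0.85 × 33 × 1800) = 24.49 mm.
Since a = 24.49 ≤ h_f = 165 mm, the stress block lies entirely in the flange; analyse as a rectangular beam of width b_f.
M_n = T(d − a/2) = 1236700 × (830 − 12.245) = 1011.32 × 10⁶ N·mm.
M_n = 1011.32 kN·m.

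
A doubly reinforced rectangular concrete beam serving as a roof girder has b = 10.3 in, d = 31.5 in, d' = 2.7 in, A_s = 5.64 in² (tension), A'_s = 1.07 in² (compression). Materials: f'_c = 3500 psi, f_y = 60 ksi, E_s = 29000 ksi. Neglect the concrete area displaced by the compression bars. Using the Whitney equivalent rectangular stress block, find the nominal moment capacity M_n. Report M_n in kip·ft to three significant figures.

M_n ≈ 772 kip·ft

Assume both steels yield.
a = (A_s − A'_s) f_y/(0.85 f'_c b) = (5.64 − 1.07) × 60/(0.85 × 3.5 × 10.3) = 8.948 in.
c = a/β₁ = 8.948/0.85 = 10.527 in; ε'_s = 0.003(c − d')/c = 0.0022 ≥ ε_y = 0.0021, so the compression steel yields.
M_n = (A_s − A'_s) f_y (d − a/2) + A'_s f_y (d − d') = 274.2 × (31.5 − 4.474) + 64.2 × (31.5 − 2.7) = 7410.5 + 1849.0 = 9259.5 kip·in = 9259.5/12 = 771.63 kip·ft.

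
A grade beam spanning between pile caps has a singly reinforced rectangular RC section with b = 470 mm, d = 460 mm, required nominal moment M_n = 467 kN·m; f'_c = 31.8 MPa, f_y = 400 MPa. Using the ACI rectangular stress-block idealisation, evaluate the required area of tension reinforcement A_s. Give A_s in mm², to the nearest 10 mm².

With M_n = 0.85 f'_c a b (d − a/2), solve the quadratic for a:
a = d − √(d² − 2M_n/(0.85 f'_c b)) = 460 − √(460² − 2 × 467×10⁶/(0.85 × 31.8 × 470)) = 88.41 mm.
A_s = 0.85 f'_c a b / f_y = 0.85 × 31.8 × 88.41 × 470 / 400 = 2807.9 mm².

A_s ≈ 2810 mm²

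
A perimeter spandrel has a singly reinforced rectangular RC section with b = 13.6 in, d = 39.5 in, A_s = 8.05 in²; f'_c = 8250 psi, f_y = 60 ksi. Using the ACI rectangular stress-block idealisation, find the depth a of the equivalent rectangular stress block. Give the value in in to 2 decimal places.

a ≈ 5.06 in

T = A_s f_y = 8.05 × 60 = 483 kips.
a = T/(0.85 f'_c b) = 483/(0.85 × 8.25 × 13.6) = 5.06 in.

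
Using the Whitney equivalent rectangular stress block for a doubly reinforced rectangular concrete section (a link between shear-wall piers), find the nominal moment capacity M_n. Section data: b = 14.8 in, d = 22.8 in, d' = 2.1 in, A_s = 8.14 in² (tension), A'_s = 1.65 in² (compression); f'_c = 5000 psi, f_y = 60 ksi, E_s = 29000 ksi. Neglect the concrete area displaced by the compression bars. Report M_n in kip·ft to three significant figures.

Assume both steels yield.
a = (A_s − A'_s) f_y/(0.85 f'_c b) = (8.14 − 1.65) × 60/(0.85 × 5 × 14.8) = 6.191 in.
c = a/β₁ = 6.191/0.8 = 7.739 in; ε'_s = 0.003(c − d')/c = 0.0022 ≥ ε_y = 0.0021, so the compression steel yields.
M_n = (A_s − A'_s) f_y (d − a/2) + A'_s f_y (d − d') = 389.4 × (22.8 − 3.0955) + 99 × (22.8 − 2.1) = 7672.9 + 2049.3 = 9722.2 kip·in = 9722.2/12 = 810.18 kip·ft.

M_n ≈ 810 kip·ft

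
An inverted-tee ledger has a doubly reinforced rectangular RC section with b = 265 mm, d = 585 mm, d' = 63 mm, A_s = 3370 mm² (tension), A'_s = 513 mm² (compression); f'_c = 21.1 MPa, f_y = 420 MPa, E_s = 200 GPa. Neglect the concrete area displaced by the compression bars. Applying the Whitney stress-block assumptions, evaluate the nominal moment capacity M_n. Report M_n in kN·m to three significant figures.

Assume both tension and compression steel yield.
Net tension couple steel: A_s − A'_s = 2857 mm².
a = (A_s − A'_s) f_y / (0.85 f'_c b) = 1199940/(0.85 × 21.1 × 265) = 252.47 mm.
c = a/β₁ = 252.47/0.85 = 297.02 mm; ε'_s = 0.003(c − d')/c = 0.0024 ≥ f_y/E_s = 0.0021, so compression steel does yield.
M_n = (A_s − A'_s) f_y (d − a/2) + A'_s f_y (d − d') = [1199940 × (585 − 126.235) + 215460 × (585 − 63)] × 10⁻⁶ = 550.49 + 112.47 = 662.96 kN·m.

M_n ≈ 663 kN·m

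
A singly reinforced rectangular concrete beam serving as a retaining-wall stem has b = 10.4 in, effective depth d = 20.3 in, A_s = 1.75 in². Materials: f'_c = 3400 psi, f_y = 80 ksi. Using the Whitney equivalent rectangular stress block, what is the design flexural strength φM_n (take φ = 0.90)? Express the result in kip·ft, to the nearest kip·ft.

φM_n ≈ 189 kip·ft

T = A_s f_y = 1.75 × 80 = 140 kips.
a = T/(0.85 f'_c b) = 140/(0.85 × 3.4 × 10.4) = 4.658 in.
M_n = T(d − a/2) = 140 × (20.3 − 2.329) = 2515.9 kip·in = 2515.9/12 = 209.66 kip·ft.
φM_n = 0.90 × 209.66 = 188.69 kip·ft.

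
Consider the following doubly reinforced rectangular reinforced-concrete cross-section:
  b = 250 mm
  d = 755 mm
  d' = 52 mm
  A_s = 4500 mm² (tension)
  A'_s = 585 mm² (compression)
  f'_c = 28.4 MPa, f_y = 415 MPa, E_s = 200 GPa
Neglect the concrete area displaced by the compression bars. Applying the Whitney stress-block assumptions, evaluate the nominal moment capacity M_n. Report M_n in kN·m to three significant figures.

M_n ≈ 1180 kN·m

Assume both tension and compression steel yield.
Net tension couple steel: A_s − A'_s = 3915 mm².
a = (A_s − A'_s) f_y / (0.85 f'_c b) = 1624725/(0.85 × 28.4 × 250) = 269.22 mm.
c = a/β₁ = 269.22/0.847 = 317.85 mm; ε'_s = 0.003(c − d')/c = 0.0025 ≥ f_y/E_s = 0.0021, so compression steel does yield.
M_n = (A_s − A'_s) f_y (d − a/2) + A'_s f_y (d − d') = [1624725 × (755 − 134.61) + 242775 × (755 − 52)] × 10⁻⁶ = 1007.96 + 170.67 = 1178.63 kN·m.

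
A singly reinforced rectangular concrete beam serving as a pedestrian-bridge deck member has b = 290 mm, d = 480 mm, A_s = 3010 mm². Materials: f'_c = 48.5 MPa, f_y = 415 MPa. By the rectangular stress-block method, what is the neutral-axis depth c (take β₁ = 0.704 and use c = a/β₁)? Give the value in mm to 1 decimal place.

T = A_s f_y = 3010 × 415 = 1249150 N = 1249.15 kN.
Setting C = 0.85 f'_c a b equal to T: a = 1249150/(0.85 × 48.5 × 290) = 104.485 mm.
With β₁ = 0.704, c = a/β₁ = 104.485/0.704 = 148.4 mm.

c ≈ 148.4 mm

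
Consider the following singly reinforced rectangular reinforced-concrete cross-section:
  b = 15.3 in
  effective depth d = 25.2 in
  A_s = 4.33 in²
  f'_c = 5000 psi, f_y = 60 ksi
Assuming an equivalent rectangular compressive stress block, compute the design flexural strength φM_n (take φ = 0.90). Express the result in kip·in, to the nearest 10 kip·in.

T = A_s f_y = 4.33 × 60 = 259.8 kips.
a = T/(0.85 f'_c b) = 259.8/(0.85 × 5 × 15.3) = 3.995 in.
M_n = T(d − a/2) = 259.8 × (25.2 − 1.9975) = 6028.0 kip·in.
φM_n = 0.90 × 6028.0 = 5425.2 kip·in.

φM_n ≈ 5430 kip·in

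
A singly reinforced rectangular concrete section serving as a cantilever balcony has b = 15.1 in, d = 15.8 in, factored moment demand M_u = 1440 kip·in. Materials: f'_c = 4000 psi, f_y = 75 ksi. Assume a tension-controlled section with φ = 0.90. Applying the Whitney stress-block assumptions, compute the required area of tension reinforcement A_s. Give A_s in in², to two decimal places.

A_s ≈ 1.45 in²

M_n = M_u/φ = 1440/0.90 = 1600 kip·in.
From M_n = 0.85 f'_c a b (d − a/2):
a = d − √(d² − 2M_n/(0.85 f'_c b)) = 15.8 − √(15.8² − 2 × 1600/(0.85 × 4 × 15.1)) = 2.114 in.
A_s = 0.85 f'_c a b / f_y = 0.85 × 4 × 2.114 × 15.1 / 75 = 1.447 in².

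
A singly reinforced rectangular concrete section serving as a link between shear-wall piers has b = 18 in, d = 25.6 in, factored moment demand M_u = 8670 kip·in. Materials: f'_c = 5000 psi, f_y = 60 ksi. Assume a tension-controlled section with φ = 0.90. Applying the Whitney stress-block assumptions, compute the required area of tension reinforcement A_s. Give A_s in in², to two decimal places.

A_s ≈ 7.03 in²

M_n = M_u/φ = 8670/0.90 = 9633.33 kip·in.
From M_n = 0.85 f'_c a b (d − a/2):
a = d − √(d² − 2M_n/(0.85 f'_c b)) = 25.6 − √(25.6² − 2 × 9633.33/(0.85 × 5 × 18)) = 5.512 in.
A_s = 0.85 f'_c a b / f_y = 0.85 × 5 × 5.512 × 18 / 60 = 7.028 in².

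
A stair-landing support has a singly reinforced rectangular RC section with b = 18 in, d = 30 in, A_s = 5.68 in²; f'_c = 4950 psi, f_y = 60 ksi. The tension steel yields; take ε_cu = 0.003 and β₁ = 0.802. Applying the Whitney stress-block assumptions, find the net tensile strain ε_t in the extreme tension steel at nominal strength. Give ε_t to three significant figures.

ε_t ≈ 0.0130

a = A_s f_y/(0.85 f'_c b) = 4.500 in.
β₁ = 0.802, so c = a/β₁ = 4.500/0.802 = 5.611 in.
From the linear strain diagram with ε_cu = 0.003: ε_t = 0.003 (d − c)/c = 0.003 × (30 − 5.611)/5.611 = 0.0130.
Since ε_t ≥ 0.005, the section is tension-controlled.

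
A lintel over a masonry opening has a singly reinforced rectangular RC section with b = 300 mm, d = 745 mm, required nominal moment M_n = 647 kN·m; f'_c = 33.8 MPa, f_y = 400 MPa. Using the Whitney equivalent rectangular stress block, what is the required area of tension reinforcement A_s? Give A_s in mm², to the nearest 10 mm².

With M_n = 0.85 f'_c a b (d − a/2), solve the quadratic for a:
a = d − √(d² − 2M_n/(0.85 f'_c b)) = 745 − √(745² − 2 × 647×10⁶/(0.85 × 33.8 × 300)) = 108.69 mm.
A_s = 0.85 f'_c a b / f_y = 0.85 × 33.8 × 108.69 × 300 / 400 = 2342.0 mm².

A_s ≈ 2340 mm²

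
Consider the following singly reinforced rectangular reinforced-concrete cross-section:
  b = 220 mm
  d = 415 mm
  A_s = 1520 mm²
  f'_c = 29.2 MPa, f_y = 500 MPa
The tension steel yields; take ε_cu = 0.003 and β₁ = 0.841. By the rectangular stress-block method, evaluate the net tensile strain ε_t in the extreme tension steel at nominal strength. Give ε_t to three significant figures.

a = A_s f_y/(0.85 f'_c b) = 139.18 mm.
β₁ = 0.841, so c = a/β₁ = 139.18/0.841 = 165.49 mm.
From the linear strain diagram with ε_cu = 0.003: ε_t = 0.003 (d − c)/c = 0.003 × (415 − 165.49)/165.49 = 0.00452.
ε_t is between 0.004 and 0.005 — transition zone.

ε_t ≈ 0.00452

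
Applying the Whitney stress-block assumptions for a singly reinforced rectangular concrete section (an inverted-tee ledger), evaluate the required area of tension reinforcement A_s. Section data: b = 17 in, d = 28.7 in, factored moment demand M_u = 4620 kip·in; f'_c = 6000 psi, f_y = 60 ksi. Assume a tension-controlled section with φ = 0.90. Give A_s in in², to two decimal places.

A_s ≈ 3.10 in²

M_n = M_u/φ = 4620/0.90 = 5133.33 kip·in.
From M_n = 0.85 f'_c a b (d − a/2):
a = d − √(d² − 2M_n/(0.85 f'_c b)) = 28.7 − √(28.7² − 2 × 5133.33/(0.85 × 6 × 17)) = 2.143 in.
A_s = 0.85 f'_c a b / f_y = 0.85 × 6 × 2.143 × 17 / 60 = 3.097 in².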